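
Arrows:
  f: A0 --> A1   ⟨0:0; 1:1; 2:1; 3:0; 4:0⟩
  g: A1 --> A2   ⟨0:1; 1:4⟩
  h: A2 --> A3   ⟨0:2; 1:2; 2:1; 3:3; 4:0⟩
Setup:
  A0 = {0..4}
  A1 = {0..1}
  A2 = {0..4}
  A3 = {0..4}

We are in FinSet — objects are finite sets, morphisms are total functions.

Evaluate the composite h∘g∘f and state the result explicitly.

Answer: ⟨0:2; 1:0; 2:0; 3:2; 4:2⟩

Trace:
  0 f-->0 g-->1 h-->2
  1 f-->1 g-->4 h-->0
  2 f-->1 g-->4 h-->0
  3 f-->0 g-->1 h-->2
  4 f-->0 g-->1 h-->2
composite: ⟨0:2; 1:0; 2:0; 3:2; 4:2⟩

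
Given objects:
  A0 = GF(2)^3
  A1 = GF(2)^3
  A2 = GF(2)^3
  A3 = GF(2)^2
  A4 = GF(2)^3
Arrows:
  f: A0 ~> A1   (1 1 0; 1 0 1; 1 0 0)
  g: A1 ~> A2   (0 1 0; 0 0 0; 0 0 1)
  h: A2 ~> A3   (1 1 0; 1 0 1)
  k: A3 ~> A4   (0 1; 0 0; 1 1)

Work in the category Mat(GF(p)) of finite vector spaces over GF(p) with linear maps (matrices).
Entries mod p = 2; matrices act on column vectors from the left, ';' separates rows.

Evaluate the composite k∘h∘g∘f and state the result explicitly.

  e0=⟨1,0,0⟩ f~>⟨1,1,1⟩ g~>⟨1,0,1⟩ h~>⟨1,0⟩ k~>⟨0,0,1⟩
  e1=⟨0,1,0⟩ f~>⟨1,0,0⟩ g~>⟨0,0,0⟩ h~>⟨0,0⟩ k~>⟨0,0,0⟩
  e2=⟨0,0,1⟩ f~>⟨0,1,0⟩ g~>⟨1,0,0⟩ h~>⟨1,1⟩ k~>⟨1,0,0⟩
⟦path⟧: (0 0 1; 0 0 0; 1 0 0)

Answer: (0 0 1; 0 0 0; 1 0 0)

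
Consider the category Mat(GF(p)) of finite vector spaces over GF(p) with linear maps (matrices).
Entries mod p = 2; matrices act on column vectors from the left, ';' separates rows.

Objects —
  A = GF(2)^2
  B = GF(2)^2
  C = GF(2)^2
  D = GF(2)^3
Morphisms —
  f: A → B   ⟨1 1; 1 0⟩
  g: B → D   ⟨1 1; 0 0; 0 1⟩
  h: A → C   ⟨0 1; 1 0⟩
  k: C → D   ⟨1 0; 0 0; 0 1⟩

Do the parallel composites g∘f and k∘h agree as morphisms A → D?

Answer: COMMUTES

Derivation:
1) trace f;g:
  e0=[1,0] f→[1,1] g→[0,0,1]
  e1=[0,1] f→[1,0] g→[1,0,0]
  composite₁ = ⟨0 1; 0 0; 1 0⟩
2) trace h;k:
  e0=[1,0] h→[0,1] k→[0,0,1]
  e1=[0,1] h→[1,0] k→[1,0,0]
  composite₂ = ⟨0 1; 0 0; 1 0⟩
Equal? YES — commutes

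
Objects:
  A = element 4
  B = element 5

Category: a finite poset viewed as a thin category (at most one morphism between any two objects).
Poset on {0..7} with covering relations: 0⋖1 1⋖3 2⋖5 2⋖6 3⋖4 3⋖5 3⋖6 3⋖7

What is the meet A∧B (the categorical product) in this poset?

Answer: A∧B = 3

Work:
Lower bounds of A=4 and B=5: {0,1,3}
  0 ≤ 3
  1 ≤ 3
  3 ≤ 3
glb = 3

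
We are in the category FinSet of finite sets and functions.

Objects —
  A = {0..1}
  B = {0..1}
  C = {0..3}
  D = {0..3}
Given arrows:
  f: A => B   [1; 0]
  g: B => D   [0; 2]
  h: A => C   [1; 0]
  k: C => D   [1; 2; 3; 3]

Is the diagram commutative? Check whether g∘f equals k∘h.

Answer: DOES NOT COMMUTE

Trace:
Path 1 = f;g:
  0 f=>1 g=>2
  1 f=>0 g=>0
  ⟦path⟧₁ = [2; 0]
Path 2 = h;k:
  0 h=>1 k=>2
  1 h=>0 k=>1
  ⟦path⟧₂ = [2; 1]
Equal? NO — does not commute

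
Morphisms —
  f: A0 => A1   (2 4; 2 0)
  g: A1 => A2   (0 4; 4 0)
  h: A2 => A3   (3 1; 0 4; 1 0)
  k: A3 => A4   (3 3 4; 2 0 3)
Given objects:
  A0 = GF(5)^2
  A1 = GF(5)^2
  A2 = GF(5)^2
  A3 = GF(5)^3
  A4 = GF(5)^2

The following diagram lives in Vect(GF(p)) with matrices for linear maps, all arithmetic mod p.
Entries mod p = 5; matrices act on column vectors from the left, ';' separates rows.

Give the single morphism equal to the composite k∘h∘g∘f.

Answer: (4 0; 3 2)

Trace:
  e0=⟨1,0⟩ f=>⟨2,2⟩ g=>⟨3,3⟩ h=>⟨2,2,3⟩ k=>⟨4,3⟩
  e1=⟨0,1⟩ f=>⟨4,0⟩ g=>⟨0,1⟩ h=>⟨1,4,0⟩ k=>⟨0,2⟩
result: (4 0; 3 2)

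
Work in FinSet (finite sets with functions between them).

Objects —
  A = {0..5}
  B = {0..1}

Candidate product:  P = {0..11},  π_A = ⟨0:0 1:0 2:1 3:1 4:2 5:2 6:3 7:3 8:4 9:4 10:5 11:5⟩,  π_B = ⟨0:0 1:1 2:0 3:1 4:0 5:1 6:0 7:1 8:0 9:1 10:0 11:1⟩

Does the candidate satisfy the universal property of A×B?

|A|·|B| = 6·2 = 12;  |P| = 12
Check the pairing map k ↦ (π_A(k), π_B(k)):
  0 : (0,0)
  1 : (0,1)
  2 : (1,0)
  3 : (1,1)
  4 : (2,0)
  5 : (2,1)
  6 : (3,0)
  7 : (3,1)
  8 : (4,0)
  9 : (4,1)
  10 : (5,0)
  11 : (5,1)
distinct pairs in image: 12 / 12 needed
  → bijection onto A×B; projections well-typed.

Answer: VALID PRODUCT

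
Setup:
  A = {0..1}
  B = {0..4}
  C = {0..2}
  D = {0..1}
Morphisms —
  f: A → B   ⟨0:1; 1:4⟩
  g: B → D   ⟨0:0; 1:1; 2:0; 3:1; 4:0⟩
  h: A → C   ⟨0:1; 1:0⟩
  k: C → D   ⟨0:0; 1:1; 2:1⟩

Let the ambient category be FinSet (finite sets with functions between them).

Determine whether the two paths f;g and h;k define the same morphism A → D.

1) trace f;g:
  0 f→1 g→1
  1 f→4 g→0
  result₁ = ⟨0:1; 1:0⟩
2) trace h;k:
  0 h→1 k→1
  1 h→0 k→0
  result₂ = ⟨0:1; 1:0⟩
Equal? same morphism ✓

Answer: COMMUTES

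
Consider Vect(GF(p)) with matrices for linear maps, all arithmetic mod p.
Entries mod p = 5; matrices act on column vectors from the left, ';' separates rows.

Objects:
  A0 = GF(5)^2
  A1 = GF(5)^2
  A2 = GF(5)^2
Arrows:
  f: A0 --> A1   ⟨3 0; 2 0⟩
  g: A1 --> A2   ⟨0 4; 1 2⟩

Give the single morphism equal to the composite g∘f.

Answer: ⟨3 0; 2 0⟩

Work:
  e0=[1,0] f-->[3,2] g-->[3,2]
  e1=[0,1] f-->[0,0] g-->[0,0]
composite: ⟨3 0; 2 0⟩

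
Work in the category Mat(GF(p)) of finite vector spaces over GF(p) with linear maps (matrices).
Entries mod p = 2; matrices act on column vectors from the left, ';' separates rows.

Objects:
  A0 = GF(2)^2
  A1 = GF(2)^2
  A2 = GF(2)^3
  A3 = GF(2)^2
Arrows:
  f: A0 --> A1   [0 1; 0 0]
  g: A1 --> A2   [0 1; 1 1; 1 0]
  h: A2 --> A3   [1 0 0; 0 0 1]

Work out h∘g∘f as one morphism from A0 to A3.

Answer: [0 0; 0 1]

Derivation:
  e0=(1,0) f-->(0,0) g-->(0,0,0) h-->(0,0)
  e1=(0,1) f-->(1,0) g-->(0,1,1) h-->(0,1)
⟦path⟧: [0 0; 0 1]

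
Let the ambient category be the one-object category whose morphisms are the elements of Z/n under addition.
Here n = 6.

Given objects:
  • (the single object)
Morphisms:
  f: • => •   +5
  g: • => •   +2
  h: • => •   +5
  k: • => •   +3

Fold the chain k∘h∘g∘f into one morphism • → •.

Answer: +3

Trace:
  0 +5≡5 +2≡1 +5≡0 +3≡3  (mod 6)
result: +3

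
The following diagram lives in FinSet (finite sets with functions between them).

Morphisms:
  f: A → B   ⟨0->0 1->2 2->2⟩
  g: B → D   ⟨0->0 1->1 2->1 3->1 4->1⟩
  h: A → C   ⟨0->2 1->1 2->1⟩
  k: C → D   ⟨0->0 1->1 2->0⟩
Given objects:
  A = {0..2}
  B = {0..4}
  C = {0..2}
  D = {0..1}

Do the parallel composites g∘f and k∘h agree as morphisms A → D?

Answer: COMMUTES

Work:
Along f;g (path 1):
  0 f→0 g→0
  1 f→2 g→1
  2 f→2 g→1
  composite₁ = ⟨0->0 1->1 2->1⟩
Along h;k (path 2):
  0 h→2 k→0
  1 h→1 k→1
  2 h→1 k→1
  composite₂ = ⟨0->0 1->1 2->1⟩
Equal? equal; square commutes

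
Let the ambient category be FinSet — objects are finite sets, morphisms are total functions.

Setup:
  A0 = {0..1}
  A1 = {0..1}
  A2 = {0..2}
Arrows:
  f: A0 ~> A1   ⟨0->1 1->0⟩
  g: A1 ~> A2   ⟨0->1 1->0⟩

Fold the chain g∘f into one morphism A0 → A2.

Answer: ⟨0->0 1->1⟩

Derivation:
  0 f~>1 g~>0
  1 f~>0 g~>1
result: ⟨0->0 1->1⟩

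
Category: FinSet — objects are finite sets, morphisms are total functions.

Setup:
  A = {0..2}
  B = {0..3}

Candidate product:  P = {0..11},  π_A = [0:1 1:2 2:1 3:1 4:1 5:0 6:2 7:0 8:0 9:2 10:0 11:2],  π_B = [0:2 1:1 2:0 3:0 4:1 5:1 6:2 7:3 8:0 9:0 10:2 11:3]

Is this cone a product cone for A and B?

|A|·|B| = 3·4 = 12;  |P| = 12
Check the pairing map k ↦ (π_A(k), π_B(k)):
  0 : (1,2)
  1 : (2,1)
  2 : (1,0)
  3 : (1,0)  ✗ repeats pair of k=2
  4 : (1,1)
  5 : (0,1)
  6 : (2,2)
  7 : (0,3)
  8 : (0,0)
  9 : (2,0)
  10 : (0,2)
  11 : (2,3)
distinct pairs in image: 11 / 12 needed
  → (1,0) hit at k=2 and k=3

Answer: NOT A VALID PRODUCT — duplicate pair at indices 2,3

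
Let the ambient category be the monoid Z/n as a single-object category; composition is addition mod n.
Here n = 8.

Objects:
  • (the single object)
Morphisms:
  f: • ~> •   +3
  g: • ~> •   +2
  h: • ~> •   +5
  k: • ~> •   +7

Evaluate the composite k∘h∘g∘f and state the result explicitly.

Answer: +1

Trace:
  0 +3≡3 +2≡5 +5≡2 +7≡1  (mod 8)
result: +1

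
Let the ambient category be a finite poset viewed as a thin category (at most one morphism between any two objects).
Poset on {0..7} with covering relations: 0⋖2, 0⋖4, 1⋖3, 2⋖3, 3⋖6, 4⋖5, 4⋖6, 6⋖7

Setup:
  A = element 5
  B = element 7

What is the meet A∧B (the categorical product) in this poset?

Common predecessors of 5,7: {0,4}
  0 <= 4
  4 <= 4
glb = 4

Answer: A∧B = 4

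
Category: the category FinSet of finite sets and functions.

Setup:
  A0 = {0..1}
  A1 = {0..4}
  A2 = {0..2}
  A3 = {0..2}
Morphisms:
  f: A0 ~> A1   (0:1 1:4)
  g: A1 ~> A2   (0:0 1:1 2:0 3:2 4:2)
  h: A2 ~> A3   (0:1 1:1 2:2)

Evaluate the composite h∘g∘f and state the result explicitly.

  0 f~>1 g~>1 h~>1
  1 f~>4 g~>2 h~>2
result: (0:1 1:2)

Answer: (0:1 1:2)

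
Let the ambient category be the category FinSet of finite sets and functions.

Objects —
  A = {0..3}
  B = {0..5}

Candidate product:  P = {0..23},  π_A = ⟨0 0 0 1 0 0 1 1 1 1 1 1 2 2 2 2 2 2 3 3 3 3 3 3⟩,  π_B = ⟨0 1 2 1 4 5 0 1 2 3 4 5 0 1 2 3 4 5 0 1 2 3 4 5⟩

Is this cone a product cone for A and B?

|A|·|B| = 4·6 = 24;  |P| = 24
Check the pairing map k ↦ (π_A(k), π_B(k)):
  0 : (0,0)
  1 : (0,1)
  2 : (0,2)
  3 : (1,1)
  4 : (0,4)
  5 : (0,5)
  6 : (1,0)
  7 : (1,1)  ✗ repeats pair of k=3
  8 : (1,2)
  9 : (1,3)
  10 : (1,4)
  11 : (1,5)
  12 : (2,0)
  13 : (2,1)
  14 : (2,2)
  15 : (2,3)
  16 : (2,4)
  17 : (2,5)
  18 : (3,0)
  19 : (3,1)
  20 : (3,2)
  21 : (3,3)
  22 : (3,4)
  23 : (3,5)
distinct pairs in image: 23 / 24 needed
  → (1,1) hit at k=3 and k=7

Answer: NOT A VALID PRODUCT — duplicate pair at indices 7,3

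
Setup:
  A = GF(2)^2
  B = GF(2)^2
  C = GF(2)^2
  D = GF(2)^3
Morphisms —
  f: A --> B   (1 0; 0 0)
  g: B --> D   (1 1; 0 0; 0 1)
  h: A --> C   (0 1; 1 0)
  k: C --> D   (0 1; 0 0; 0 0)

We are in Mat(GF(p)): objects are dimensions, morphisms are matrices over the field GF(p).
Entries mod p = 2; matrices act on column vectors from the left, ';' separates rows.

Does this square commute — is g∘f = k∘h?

Along f;g (path 1):
  e0=[1,0] f-->[1,0] g-->[1,0,0]
  e1=[0,1] f-->[0,0] g-->[0,0,0]
  ⟦path⟧₁ = (1 0; 0 0; 0 0)
Along h;k (path 2):
  e0=[1,0] h-->[0,1] k-->[1,0,0]
  e1=[0,1] h-->[1,0] k-->[0,0,0]
  ⟦path⟧₂ = (1 0; 0 0; 0 0)
Equal? same morphism ✓

Answer: COMMUTES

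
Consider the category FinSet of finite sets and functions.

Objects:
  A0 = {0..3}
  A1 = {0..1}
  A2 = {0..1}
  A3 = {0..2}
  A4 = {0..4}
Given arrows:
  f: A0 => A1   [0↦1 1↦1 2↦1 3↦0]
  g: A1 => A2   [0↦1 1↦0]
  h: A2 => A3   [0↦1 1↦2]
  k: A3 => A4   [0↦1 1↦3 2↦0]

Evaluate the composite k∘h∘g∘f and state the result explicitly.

Answer: [0↦3 1↦3 2↦3 3↦0]

Trace:
  0 f=>1 g=>0 h=>1 k=>3
  1 f=>1 g=>0 h=>1 k=>3
  2 f=>1 g=>0 h=>1 k=>3
  3 f=>0 g=>1 h=>2 k=>0
composite: [0↦3 1↦3 2↦3 3↦0]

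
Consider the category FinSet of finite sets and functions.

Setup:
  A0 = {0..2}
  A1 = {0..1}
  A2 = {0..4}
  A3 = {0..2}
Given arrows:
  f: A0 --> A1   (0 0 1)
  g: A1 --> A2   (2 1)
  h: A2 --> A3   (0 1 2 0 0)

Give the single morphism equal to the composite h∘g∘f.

Answer: (2 2 1)

Derivation:
  0 f-->0 g-->2 h-->2
  1 f-->0 g-->2 h-->2
  2 f-->1 g-->1 h-->1
result: (2 2 1)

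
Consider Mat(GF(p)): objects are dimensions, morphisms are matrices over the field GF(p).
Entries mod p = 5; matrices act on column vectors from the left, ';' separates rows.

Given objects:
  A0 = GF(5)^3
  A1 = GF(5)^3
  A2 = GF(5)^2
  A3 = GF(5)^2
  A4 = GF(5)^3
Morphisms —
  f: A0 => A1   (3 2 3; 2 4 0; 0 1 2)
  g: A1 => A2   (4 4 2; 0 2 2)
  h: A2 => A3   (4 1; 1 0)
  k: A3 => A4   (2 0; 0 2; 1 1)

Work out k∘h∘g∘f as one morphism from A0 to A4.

  e0=[1,0,0] f=>[3,2,0] g=>[0,4] h=>[4,0] k=>[3,0,4]
  e1=[0,1,0] f=>[2,4,1] g=>[1,0] h=>[4,1] k=>[3,2,0]
  e2=[0,0,1] f=>[3,0,2] g=>[1,4] h=>[3,1] k=>[1,2,4]
result: (3 3 1; 0 2 2; 4 0 4)

Answer: (3 3 1; 0 2 2; 4 0 4)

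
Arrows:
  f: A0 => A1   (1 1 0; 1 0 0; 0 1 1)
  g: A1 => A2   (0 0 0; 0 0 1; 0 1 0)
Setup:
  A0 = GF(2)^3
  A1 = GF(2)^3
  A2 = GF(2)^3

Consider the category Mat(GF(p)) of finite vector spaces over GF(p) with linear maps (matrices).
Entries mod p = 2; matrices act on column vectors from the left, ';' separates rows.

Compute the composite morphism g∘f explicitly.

Answer: (0 0 0; 0 1 1; 1 0 0)

Work:
  e0=(1,0,0) f=>(1,1,0) g=>(0,0,1)
  e1=(0,1,0) f=>(1,0,1) g=>(0,1,0)
  e2=(0,0,1) f=>(0,0,1) g=>(0,1,0)
composite: (0 0 0; 0 1 1; 1 0 0)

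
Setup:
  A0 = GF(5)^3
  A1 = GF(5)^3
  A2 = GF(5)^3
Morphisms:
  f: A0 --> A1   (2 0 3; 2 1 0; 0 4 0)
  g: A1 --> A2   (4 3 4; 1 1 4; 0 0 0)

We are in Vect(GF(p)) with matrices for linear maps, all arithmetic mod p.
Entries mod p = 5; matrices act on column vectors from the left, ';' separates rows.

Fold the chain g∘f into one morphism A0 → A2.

Answer: (4 4 2; 4 2 3; 0 0 0)

Derivation:
  e0=[1,0,0] f-->[2,2,0] g-->[4,4,0]
  e1=[0,1,0] f-->[0,1,4] g-->[4,2,0]
  e2=[0,0,1] f-->[3,0,0] g-->[2,3,0]
result: (4 4 2; 4 2 3; 0 0 0)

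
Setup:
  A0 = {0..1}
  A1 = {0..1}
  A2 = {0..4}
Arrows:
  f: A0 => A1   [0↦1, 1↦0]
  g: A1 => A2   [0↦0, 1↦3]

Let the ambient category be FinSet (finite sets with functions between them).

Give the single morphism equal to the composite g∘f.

Answer: [0↦3, 1↦0]

Work:
  0 f=>1 g=>3
  1 f=>0 g=>0
composite: [0↦3, 1↦0]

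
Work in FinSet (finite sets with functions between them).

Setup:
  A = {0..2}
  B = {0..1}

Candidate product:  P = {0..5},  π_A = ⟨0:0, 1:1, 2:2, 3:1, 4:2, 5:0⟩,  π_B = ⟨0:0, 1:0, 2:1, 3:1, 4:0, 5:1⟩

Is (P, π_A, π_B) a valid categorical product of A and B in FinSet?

Answer: VALID PRODUCT

Work:
|A|·|B| = 3·2 = 6;  |P| = 6
Check the pairing map k ↦ (π_A(k), π_B(k)):
  0 : (0,0)
  1 : (1,0)
  2 : (2,1)
  3 : (1,1)
  4 : (2,0)
  5 : (0,1)
distinct pairs in image: 6 / 6 needed
  → bijection onto A×B; projections well-typed.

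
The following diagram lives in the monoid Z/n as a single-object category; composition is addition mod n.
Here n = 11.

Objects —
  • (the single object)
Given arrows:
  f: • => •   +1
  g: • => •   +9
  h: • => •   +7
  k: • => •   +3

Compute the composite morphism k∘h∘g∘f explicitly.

Answer: +9

Derivation:
  0 +1≡1 +9≡10 +7≡6 +3≡9  (mod 11)
composite: +9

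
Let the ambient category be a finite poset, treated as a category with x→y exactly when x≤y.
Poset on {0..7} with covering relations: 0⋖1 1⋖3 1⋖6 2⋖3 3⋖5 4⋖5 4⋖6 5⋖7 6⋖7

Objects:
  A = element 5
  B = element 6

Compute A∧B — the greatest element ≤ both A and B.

Answer: NO MEET EXISTS

Derivation:
Common predecessors of 5,6: {0,1,4}
  maximal lower bounds 1 and 4 are incomparable: neither 1⊑4 nor 4⊑1
→ no greatest lower bound exists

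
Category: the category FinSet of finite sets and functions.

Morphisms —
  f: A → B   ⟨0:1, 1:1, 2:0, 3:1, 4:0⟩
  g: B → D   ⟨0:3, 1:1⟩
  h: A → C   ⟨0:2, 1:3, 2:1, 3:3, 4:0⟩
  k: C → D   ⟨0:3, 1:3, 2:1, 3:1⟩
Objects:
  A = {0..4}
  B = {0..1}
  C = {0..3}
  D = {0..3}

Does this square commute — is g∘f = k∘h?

Answer: COMMUTES

Derivation:
Along f;g (path 1):
  0 f→1 g→1
  1 f→1 g→1
  2 f→0 g→3
  3 f→1 g→1
  4 f→0 g→3
  ⟦path⟧₁ = ⟨0:1, 1:1, 2:3, 3:1, 4:3⟩
Along h;k (path 2):
  0 h→2 k→1
  1 h→3 k→1
  2 h→1 k→3
  3 h→3 k→1
  4 h→0 k→3
  ⟦path⟧₂ = ⟨0:1, 1:1, 2:3, 3:1, 4:3⟩
Equal? YES — commutes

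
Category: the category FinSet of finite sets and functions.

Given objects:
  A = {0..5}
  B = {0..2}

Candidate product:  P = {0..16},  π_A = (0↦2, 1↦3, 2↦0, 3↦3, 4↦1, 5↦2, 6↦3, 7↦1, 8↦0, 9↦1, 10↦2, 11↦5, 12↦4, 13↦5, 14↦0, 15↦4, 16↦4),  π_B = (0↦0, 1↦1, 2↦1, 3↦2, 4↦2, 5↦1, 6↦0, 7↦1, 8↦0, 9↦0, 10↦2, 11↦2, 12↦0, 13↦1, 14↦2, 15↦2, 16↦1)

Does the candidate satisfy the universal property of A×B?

|A|·|B| = 6·3 = 18;  |P| = 17
  → cardinalities differ; no bijection possible.

Answer: NOT A VALID PRODUCT — |P|=17 ≠ |A|·|B|=18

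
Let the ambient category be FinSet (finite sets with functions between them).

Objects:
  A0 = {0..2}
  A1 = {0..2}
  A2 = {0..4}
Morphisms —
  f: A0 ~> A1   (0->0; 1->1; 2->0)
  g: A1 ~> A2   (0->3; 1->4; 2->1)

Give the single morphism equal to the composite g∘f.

Answer: (0->3; 1->4; 2->3)

Trace:
  0 f~>0 g~>3
  1 f~>1 g~>4
  2 f~>0 g~>3
⟦path⟧: (0->3; 1->4; 2->3)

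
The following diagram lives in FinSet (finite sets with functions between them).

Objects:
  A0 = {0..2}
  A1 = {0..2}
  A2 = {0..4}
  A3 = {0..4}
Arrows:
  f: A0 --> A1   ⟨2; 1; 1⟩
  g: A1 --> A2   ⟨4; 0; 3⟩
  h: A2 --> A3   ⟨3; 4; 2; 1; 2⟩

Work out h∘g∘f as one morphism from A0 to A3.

Answer: ⟨1; 3; 3⟩

Derivation:
  0 f-->2 g-->3 h-->1
  1 f-->1 g-->0 h-->3
  2 f-->1 g-->0 h-->3
result: ⟨1; 3; 3⟩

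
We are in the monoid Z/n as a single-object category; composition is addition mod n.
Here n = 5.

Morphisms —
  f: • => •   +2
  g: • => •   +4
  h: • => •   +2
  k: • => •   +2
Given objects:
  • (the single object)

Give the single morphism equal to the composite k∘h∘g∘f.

  0 +2≡2 +4≡1 +2≡3 +2≡0  (mod 5)
result: +0

Answer: +0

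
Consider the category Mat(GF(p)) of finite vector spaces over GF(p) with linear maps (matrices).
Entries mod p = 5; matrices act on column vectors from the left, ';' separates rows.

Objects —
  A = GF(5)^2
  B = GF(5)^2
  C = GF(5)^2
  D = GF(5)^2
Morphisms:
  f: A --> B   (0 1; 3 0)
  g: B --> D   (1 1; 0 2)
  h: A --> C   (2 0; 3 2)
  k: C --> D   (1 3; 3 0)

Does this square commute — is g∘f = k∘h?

Answer: DOES NOT COMMUTE

Work:
Path 1 = f;g:
  e0=⟨1,0⟩ f-->⟨0,3⟩ g-->⟨3,1⟩
  e1=⟨0,1⟩ f-->⟨1,0⟩ g-->⟨1,0⟩
  composite₁ = (3 1; 1 0)
Path 2 = h;k:
  e0=⟨1,0⟩ h-->⟨2,3⟩ k-->⟨1,1⟩
  e1=⟨0,1⟩ h-->⟨0,2⟩ k-->⟨1,0⟩
  composite₂ = (1 1; 1 0)
Equal? NO — does not commute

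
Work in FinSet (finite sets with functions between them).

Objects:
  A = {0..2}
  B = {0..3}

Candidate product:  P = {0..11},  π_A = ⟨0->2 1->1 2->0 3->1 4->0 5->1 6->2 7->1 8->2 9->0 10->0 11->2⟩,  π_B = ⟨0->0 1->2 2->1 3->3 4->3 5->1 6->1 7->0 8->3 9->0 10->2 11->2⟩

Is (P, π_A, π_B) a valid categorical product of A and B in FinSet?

Answer: VALID PRODUCT

Trace:
|A|·|B| = 3·4 = 12;  |P| = 12
Check the pairing map k ↦ (π_A(k), π_B(k)):
  0 -> (2,0)
  1 -> (1,2)
  2 -> (0,1)
  3 -> (1,3)
  4 -> (0,3)
  5 -> (1,1)
  6 -> (2,1)
  7 -> (1,0)
  8 -> (2,3)
  9 -> (0,0)
  10 -> (0,2)
  11 -> (2,2)
distinct pairs in image: 12 / 12 needed
  → bijection onto A×B; projections well-typed.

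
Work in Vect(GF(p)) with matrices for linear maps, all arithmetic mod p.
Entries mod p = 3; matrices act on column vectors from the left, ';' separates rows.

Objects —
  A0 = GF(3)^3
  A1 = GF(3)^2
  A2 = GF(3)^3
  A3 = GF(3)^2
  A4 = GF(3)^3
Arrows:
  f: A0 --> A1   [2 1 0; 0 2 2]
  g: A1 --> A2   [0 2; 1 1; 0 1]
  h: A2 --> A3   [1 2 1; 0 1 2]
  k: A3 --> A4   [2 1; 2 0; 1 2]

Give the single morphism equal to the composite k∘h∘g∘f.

Answer: [1 1 2; 2 0 2; 2 2 1]

Work:
  e0=(1,0,0) f-->(2,0) g-->(0,2,0) h-->(1,2) k-->(1,2,2)
  e1=(0,1,0) f-->(1,2) g-->(1,0,2) h-->(0,1) k-->(1,0,2)
  e2=(0,0,1) f-->(0,2) g-->(1,2,2) h-->(1,0) k-->(2,2,1)
composite: [1 1 2; 2 0 2; 2 2 1]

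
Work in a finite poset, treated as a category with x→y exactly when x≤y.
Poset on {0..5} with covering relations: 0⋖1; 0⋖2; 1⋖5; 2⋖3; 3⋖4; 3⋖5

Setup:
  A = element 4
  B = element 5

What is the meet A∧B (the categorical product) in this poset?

Lower bounds of A=4 and B=5: {0,2,3}
  0 ⊑ 3
  2 ⊑ 3
  3 ⊑ 3
glb = 3

Answer: A∧B = 3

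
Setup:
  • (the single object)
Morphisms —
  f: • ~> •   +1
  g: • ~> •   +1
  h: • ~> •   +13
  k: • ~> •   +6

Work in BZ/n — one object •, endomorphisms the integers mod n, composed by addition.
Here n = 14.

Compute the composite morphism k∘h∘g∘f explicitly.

Answer: +7

Work:
  0 +1≡1 +1≡2 +13≡1 +6≡7  (mod 14)
⟦path⟧: +7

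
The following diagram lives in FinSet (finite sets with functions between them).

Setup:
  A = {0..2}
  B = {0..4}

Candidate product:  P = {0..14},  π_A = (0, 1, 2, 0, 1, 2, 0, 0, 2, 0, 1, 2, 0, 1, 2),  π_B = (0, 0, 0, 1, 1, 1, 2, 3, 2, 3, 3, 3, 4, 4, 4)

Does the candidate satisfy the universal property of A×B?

Answer: NOT A VALID PRODUCT — duplicate pair at indices 9,7

Trace:
|A|·|B| = 3·5 = 15;  |P| = 15
Check the pairing map k ↦ (π_A(k), π_B(k)):
  0 -> (0,0)
  1 -> (1,0)
  2 -> (2,0)
  3 -> (0,1)
  4 -> (1,1)
  5 -> (2,1)
  6 -> (0,2)
  7 -> (0,3)
  8 -> (2,2)
  9 -> (0,3)  ✗ repeats pair of k=7
  10 -> (1,3)
  11 -> (2,3)
  12 -> (0,4)
  13 -> (1,4)
  14 -> (2,4)
distinct pairs in image: 14 / 15 needed
  → (0,3) hit at k=7 and k=9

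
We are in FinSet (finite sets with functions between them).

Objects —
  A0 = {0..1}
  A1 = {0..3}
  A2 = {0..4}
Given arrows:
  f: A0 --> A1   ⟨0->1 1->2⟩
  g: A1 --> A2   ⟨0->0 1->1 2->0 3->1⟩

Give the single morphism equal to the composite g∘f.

  0 f-->1 g-->1
  1 f-->2 g-->0
result: ⟨0->1 1->0⟩

Answer: ⟨0->1 1->0⟩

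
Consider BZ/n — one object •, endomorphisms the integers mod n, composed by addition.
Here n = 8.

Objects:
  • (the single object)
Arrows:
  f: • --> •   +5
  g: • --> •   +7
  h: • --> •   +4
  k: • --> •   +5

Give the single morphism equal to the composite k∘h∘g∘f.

  0 +5≡5 +7≡4 +4≡0 +5≡5  (mod 8)
result: +5

Answer: +5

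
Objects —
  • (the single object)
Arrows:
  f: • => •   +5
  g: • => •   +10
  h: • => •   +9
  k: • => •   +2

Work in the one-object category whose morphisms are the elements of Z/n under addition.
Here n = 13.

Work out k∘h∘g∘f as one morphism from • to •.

  0 +5≡5 +10≡2 +9≡11 +2≡0  (mod 13)
result: +0

Answer: +0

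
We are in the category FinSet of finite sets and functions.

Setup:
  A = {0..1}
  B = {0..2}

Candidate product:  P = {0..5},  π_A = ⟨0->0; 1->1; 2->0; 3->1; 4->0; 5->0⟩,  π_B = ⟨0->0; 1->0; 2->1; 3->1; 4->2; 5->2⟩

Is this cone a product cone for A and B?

Answer: NOT A VALID PRODUCT — duplicate pair at indices 4,5

Trace:
|A|·|B| = 2·3 = 6;  |P| = 6
Check the pairing map k ↦ (π_A(k), π_B(k)):
  0 -> (0,0)
  1 -> (1,0)
  2 -> (0,1)
  3 -> (1,1)
  4 -> (0,2)
  5 -> (0,2)  ✗ repeats pair of k=4
distinct pairs in image: 5 / 6 needed
  → (0,2) hit at k=4 and k=5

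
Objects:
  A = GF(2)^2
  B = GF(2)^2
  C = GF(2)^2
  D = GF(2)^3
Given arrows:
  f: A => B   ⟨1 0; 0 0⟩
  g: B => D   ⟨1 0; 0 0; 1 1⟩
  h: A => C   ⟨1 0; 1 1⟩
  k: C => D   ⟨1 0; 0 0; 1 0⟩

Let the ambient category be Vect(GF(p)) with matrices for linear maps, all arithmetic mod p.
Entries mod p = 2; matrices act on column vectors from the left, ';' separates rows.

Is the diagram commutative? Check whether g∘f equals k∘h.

Along f;g (path 1):
  e0=⟨1,0⟩ f=>⟨1,0⟩ g=>⟨1,0,1⟩
  e1=⟨0,1⟩ f=>⟨0,0⟩ g=>⟨0,0,0⟩
  composite₁ = ⟨1 0; 0 0; 1 0⟩
Along h;k (path 2):
  e0=⟨1,0⟩ h=>⟨1,1⟩ k=>⟨1,0,1⟩
  e1=⟨0,1⟩ h=>⟨0,1⟩ k=>⟨0,0,0⟩
  composite₂ = ⟨1 0; 0 0; 1 0⟩
Equal? equal; square commutes

Answer: COMMUTES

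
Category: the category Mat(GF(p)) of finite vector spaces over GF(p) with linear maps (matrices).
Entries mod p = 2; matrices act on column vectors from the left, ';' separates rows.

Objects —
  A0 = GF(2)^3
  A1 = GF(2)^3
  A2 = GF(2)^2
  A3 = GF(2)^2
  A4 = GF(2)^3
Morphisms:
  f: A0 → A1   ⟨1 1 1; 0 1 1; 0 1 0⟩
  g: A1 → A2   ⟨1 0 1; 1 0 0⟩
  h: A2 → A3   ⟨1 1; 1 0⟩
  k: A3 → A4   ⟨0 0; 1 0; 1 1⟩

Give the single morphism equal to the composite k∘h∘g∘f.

Answer: ⟨0 0 0; 0 1 0; 1 1 1⟩

Work:
  e0=(1,0,0) f→(1,0,0) g→(1,1) h→(0,1) k→(0,0,1)
  e1=(0,1,0) f→(1,1,1) g→(0,1) h→(1,0) k→(0,1,1)
  e2=(0,0,1) f→(1,1,0) g→(1,1) h→(0,1) k→(0,0,1)
result: ⟨0 0 0; 0 1 0; 1 1 1⟩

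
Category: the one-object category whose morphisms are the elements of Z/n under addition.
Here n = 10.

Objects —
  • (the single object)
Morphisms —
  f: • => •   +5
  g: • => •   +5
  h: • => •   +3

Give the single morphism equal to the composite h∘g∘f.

Answer: +3

Work:
  0 +5≡5 +5≡0 +3≡3  (mod 10)
⟦path⟧: +3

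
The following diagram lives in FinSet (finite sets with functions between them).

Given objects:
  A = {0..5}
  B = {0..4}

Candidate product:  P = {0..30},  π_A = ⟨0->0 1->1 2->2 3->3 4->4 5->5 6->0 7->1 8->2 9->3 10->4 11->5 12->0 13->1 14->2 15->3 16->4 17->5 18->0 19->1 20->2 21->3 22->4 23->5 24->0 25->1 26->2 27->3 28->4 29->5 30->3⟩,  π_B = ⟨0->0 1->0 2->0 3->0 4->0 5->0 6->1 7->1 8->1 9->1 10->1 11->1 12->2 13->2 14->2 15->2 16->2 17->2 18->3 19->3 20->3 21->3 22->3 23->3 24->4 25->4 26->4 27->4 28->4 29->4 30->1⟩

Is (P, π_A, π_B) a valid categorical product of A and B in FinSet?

Answer: NOT A VALID PRODUCT — |P|=31 ≠ |A|·|B|=30

Trace:
|A|·|B| = 6·5 = 30;  |P| = 31
  → cardinalities differ; no bijection possible.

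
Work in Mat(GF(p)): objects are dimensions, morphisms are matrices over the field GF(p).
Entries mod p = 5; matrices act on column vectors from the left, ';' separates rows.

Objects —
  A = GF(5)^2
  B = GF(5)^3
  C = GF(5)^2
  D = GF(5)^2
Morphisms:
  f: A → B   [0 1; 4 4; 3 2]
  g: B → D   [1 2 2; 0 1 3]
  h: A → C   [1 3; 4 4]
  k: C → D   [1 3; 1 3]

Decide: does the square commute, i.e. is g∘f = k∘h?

1) trace f;g:
  e0=(1,0) f→(0,4,3) g→(4,3)
  e1=(0,1) f→(1,4,2) g→(3,0)
  result₁ = [4 3; 3 0]
2) trace h;k:
  e0=(1,0) h→(1,4) k→(3,3)
  e1=(0,1) h→(3,4) k→(0,0)
  result₂ = [3 0; 3 0]
Equal? NO — does not commute

Answer: DOES NOT COMMUTE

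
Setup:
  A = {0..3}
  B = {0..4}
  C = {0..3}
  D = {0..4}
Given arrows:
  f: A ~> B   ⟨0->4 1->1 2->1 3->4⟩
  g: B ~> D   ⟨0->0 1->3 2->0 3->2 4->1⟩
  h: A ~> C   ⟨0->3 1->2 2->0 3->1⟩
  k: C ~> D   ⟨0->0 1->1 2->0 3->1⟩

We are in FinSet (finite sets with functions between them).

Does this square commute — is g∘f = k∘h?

Answer: DOES NOT COMMUTE

Work:
1) trace f;g:
  0 f~>4 g~>1
  1 f~>1 g~>3
  2 f~>1 g~>3
  3 f~>4 g~>1
  result₁ = ⟨0->1 1->3 2->3 3->1⟩
2) trace h;k:
  0 h~>3 k~>1
  1 h~>2 k~>0
  2 h~>0 k~>0
  3 h~>1 k~>1
  result₂ = ⟨0->1 1->0 2->0 3->1⟩
Equal? NO — does not commute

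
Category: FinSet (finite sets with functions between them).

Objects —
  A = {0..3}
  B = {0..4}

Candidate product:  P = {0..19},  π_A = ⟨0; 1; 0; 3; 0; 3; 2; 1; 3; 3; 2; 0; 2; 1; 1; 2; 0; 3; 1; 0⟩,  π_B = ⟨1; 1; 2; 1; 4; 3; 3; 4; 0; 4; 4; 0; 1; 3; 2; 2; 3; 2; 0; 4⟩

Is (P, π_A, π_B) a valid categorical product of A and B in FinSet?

Answer: NOT A VALID PRODUCT — duplicate pair at indices 19,4

Trace:
|A|·|B| = 4·5 = 20;  |P| = 20
Check the pairing map k ↦ (π_A(k), π_B(k)):
  0 : (0,1)
  1 : (1,1)
  2 : (0,2)
  3 : (3,1)
  4 : (0,4)
  5 : (3,3)
  6 : (2,3)
  7 : (1,4)
  8 : (3,0)
  9 : (3,4)
  10 : (2,4)
  11 : (0,0)
  12 : (2,1)
  13 : (1,3)
  14 : (1,2)
  15 : (2,2)
  16 : (0,3)
  17 : (3,2)
  18 : (1,0)
  19 : (0,4)  ✗ repeats pair of k=4
distinct pairs in image: 19 / 20 needed
  → (0,4) hit at k=4 and k=19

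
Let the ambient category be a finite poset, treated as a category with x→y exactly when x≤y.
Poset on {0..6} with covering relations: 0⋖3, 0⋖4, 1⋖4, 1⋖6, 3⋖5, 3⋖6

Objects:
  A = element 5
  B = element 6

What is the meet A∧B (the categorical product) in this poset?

Lower bounds of A=5 and B=6: {0,3}
  0 ⊑ 3
  3 ⊑ 3
glb = 3

Answer: A∧B = 3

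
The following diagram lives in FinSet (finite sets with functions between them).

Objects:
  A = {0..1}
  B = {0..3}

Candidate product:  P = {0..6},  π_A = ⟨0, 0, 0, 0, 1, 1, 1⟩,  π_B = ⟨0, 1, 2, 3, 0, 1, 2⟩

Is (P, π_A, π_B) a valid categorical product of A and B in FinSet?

|A|·|B| = 2·4 = 8;  |P| = 7
  → cardinalities differ; no bijection possible.

Answer: NOT A VALID PRODUCT — |P|=7 ≠ |A|·|B|=8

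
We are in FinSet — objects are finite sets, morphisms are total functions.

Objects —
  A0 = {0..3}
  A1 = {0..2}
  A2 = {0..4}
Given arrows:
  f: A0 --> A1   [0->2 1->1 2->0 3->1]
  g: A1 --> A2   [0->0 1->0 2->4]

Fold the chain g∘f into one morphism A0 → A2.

  0 f-->2 g-->4
  1 f-->1 g-->0
  2 f-->0 g-->0
  3 f-->1 g-->0
composite: [0->4 1->0 2->0 3->0]

Answer: [0->4 1->0 2->0 3->0]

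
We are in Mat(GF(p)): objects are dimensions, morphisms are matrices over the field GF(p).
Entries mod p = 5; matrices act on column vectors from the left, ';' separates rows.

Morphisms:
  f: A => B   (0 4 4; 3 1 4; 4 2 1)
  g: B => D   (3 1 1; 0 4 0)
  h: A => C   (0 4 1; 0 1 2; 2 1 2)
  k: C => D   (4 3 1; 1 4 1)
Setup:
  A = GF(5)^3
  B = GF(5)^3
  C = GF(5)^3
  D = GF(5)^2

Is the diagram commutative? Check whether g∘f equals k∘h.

Path 1 = f;g:
  e0=⟨1,0,0⟩ f=>⟨0,3,4⟩ g=>⟨2,2⟩
  e1=⟨0,1,0⟩ f=>⟨4,1,2⟩ g=>⟨0,4⟩
  e2=⟨0,0,1⟩ f=>⟨4,4,1⟩ g=>⟨2,1⟩
  ⟦path⟧₁ = (2 0 2; 2 4 1)
Path 2 = h;k:
  e0=⟨1,0,0⟩ h=>⟨0,0,2⟩ k=>⟨2,2⟩
  e1=⟨0,1,0⟩ h=>⟨4,1,1⟩ k=>⟨0,4⟩
  e2=⟨0,0,1⟩ h=>⟨1,2,2⟩ k=>⟨2,1⟩
  ⟦path⟧₂ = (2 0 2; 2 4 1)
Equal? equal; square commutes

Answer: COMMUTES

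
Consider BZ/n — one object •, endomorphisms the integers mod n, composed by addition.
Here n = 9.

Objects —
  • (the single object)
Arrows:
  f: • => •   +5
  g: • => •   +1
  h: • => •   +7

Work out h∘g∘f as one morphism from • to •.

  0 +5≡5 +1≡6 +7≡4  (mod 9)
result: +4

Answer: +4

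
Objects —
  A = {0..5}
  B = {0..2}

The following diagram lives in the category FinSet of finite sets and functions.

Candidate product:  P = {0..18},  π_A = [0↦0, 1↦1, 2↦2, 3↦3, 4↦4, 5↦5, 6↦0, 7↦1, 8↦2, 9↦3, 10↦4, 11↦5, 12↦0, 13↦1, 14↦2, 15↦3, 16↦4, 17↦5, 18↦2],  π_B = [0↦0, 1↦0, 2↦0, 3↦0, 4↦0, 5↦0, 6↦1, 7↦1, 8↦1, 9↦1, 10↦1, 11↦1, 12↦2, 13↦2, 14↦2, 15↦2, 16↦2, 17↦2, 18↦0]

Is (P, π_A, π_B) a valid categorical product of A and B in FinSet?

|A|·|B| = 6·3 = 18;  |P| = 19
  → cardinalities differ; no bijection possible.

Answer: NOT A VALID PRODUCT — |P|=19 ≠ |A|·|B|=18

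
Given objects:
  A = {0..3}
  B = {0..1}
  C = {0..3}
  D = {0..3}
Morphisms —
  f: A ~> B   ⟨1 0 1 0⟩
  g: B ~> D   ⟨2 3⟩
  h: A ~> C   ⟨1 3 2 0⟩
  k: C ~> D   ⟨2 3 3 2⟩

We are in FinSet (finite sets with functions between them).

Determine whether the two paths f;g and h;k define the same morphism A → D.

Answer: COMMUTES

Derivation:
Path 1 = f;g:
  0 f~>1 g~>3
  1 f~>0 g~>2
  2 f~>1 g~>3
  3 f~>0 g~>2
  result₁ = ⟨3 2 3 2⟩
Path 2 = h;k:
  0 h~>1 k~>3
  1 h~>3 k~>2
  2 h~>2 k~>3
  3 h~>0 k~>2
  result₂ = ⟨3 2 3 2⟩
Equal? equal; square commutes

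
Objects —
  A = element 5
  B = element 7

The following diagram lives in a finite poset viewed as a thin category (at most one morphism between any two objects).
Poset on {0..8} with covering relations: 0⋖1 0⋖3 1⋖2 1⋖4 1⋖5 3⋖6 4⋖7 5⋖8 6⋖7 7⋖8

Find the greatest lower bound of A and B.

Answer: A∧B = 1

Work:
Common predecessors of 5,7: {0,1}
  0 ⊑ 1
  1 ⊑ 1
glb = 1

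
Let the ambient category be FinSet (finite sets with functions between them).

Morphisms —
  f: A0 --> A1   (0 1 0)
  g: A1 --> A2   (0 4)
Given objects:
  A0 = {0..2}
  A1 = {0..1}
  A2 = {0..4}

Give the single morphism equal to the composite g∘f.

Answer: (0 4 0)

Work:
  0 f-->0 g-->0
  1 f-->1 g-->4
  2 f-->0 g-->0
composite: (0 4 0)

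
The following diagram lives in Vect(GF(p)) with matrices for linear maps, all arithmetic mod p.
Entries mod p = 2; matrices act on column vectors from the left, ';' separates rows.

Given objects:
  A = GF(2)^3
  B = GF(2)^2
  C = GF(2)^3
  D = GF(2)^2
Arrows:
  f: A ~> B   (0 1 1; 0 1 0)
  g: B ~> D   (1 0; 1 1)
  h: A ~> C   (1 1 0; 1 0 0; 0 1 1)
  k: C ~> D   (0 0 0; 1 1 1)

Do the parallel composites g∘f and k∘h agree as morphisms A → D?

Path 1 = f;g:
  e0=[1,0,0] f~>[0,0] g~>[0,0]
  e1=[0,1,0] f~>[1,1] g~>[1,0]
  e2=[0,0,1] f~>[1,0] g~>[1,1]
  result₁ = (0 1 1; 0 0 1)
Path 2 = h;k:
  e0=[1,0,0] h~>[1,1,0] k~>[0,0]
  e1=[0,1,0] h~>[1,0,1] k~>[0,0]
  e2=[0,0,1] h~>[0,0,1] k~>[0,1]
  result₂ = (0 0 0; 0 0 1)
Equal? NO — does not commute

Answer: DOES NOT COMMUTE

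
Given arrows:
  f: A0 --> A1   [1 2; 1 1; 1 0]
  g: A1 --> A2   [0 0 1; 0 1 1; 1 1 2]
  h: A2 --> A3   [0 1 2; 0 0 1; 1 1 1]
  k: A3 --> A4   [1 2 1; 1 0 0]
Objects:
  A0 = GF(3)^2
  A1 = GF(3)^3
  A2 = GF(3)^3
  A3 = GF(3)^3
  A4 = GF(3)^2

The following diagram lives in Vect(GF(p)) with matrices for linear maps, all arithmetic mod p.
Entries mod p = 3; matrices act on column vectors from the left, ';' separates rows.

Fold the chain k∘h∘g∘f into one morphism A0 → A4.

  e0=[1,0] f-->[1,1,1] g-->[1,2,1] h-->[1,1,1] k-->[1,1]
  e1=[0,1] f-->[2,1,0] g-->[0,1,0] h-->[1,0,1] k-->[2,1]
composite: [1 2; 1 1]

Answer: [1 2; 1 1]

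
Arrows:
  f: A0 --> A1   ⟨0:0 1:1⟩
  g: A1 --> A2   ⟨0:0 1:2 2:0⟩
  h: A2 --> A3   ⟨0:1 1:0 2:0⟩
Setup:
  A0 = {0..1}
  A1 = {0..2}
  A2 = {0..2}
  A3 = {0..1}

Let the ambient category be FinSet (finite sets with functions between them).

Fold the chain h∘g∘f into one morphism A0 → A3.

  0 f-->0 g-->0 h-->1
  1 f-->1 g-->2 h-->0
composite: ⟨0:1 1:0⟩

Answer: ⟨0:1 1:0⟩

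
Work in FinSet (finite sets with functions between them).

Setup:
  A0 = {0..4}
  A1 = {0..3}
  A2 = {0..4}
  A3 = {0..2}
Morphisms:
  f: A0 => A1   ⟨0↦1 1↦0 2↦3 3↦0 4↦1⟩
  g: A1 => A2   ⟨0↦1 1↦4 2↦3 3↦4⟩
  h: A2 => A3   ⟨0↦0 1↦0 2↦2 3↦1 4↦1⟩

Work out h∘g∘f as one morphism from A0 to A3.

  0 f=>1 g=>4 h=>1
  1 f=>0 g=>1 h=>0
  2 f=>3 g=>4 h=>1
  3 f=>0 g=>1 h=>0
  4 f=>1 g=>4 h=>1
result: ⟨0↦1 1↦0 2↦1 3↦0 4↦1⟩

Answer: ⟨0↦1 1↦0 2↦1 3↦0 4↦1⟩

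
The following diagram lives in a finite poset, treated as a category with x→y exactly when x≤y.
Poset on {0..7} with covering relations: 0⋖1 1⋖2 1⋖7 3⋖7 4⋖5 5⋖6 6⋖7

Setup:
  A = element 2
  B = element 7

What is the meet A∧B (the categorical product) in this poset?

{x : x<=A ∧ x<=B} = {0,1}  (A=2, B=7)
  0 <= 1
  1 <= 1
glb = 1

Answer: A∧B = 1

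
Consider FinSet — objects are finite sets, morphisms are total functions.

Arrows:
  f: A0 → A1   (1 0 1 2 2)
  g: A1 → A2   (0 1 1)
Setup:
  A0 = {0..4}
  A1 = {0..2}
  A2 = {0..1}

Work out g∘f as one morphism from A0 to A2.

  0 f→1 g→1
  1 f→0 g→0
  2 f→1 g→1
  3 f→2 g→1
  4 f→2 g→1
composite: (1 0 1 1 1)

Answer: (1 0 1 1 1)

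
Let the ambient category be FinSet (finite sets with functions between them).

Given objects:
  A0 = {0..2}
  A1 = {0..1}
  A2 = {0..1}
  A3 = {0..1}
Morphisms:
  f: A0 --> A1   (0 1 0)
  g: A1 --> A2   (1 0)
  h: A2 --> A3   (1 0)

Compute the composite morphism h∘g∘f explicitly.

  0 f-->0 g-->1 h-->0
  1 f-->1 g-->0 h-->1
  2 f-->0 g-->1 h-->0
⟦path⟧: (0 1 0)

Answer: (0 1 0)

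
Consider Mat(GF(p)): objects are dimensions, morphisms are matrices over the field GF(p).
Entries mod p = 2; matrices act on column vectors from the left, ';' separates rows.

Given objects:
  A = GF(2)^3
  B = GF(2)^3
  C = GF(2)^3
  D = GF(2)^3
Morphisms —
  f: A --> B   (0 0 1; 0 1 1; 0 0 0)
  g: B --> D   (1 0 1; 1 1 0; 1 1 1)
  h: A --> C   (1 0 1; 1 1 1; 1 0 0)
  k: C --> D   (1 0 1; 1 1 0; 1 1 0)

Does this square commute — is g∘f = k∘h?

Answer: COMMUTES

Derivation:
1) trace f;g:
  e0=⟨1,0,0⟩ f-->⟨0,0,0⟩ g-->⟨0,0,0⟩
  e1=⟨0,1,0⟩ f-->⟨0,1,0⟩ g-->⟨0,1,1⟩
  e2=⟨0,0,1⟩ f-->⟨1,1,0⟩ g-->⟨1,0,0⟩
  composite₁ = (0 0 1; 0 1 0; 0 1 0)
2) trace h;k:
  e0=⟨1,0,0⟩ h-->⟨1,1,1⟩ k-->⟨0,0,0⟩
  e1=⟨0,1,0⟩ h-->⟨0,1,0⟩ k-->⟨0,1,1⟩
  e2=⟨0,0,1⟩ h-->⟨1,1,0⟩ k-->⟨1,0,0⟩
  composite₂ = (0 0 1; 0 1 0; 0 1 0)
Equal? equal; square commutes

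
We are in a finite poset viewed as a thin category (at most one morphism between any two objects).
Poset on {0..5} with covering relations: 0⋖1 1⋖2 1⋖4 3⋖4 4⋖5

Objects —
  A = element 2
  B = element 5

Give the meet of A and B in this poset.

Answer: A∧B = 1

Derivation:
Lower bounds of A=2 and B=5: {0,1}
  0 <= 1
  1 <= 1
glb = 1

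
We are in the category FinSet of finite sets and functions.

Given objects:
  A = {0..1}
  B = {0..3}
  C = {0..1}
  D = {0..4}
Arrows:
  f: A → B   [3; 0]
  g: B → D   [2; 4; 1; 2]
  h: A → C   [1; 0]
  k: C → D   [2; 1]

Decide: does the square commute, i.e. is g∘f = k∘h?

Answer: DOES NOT COMMUTE

Trace:
Path 1 = f;g:
  0 f→3 g→2
  1 f→0 g→2
  composite₁ = [2; 2]
Path 2 = h;k:
  0 h→1 k→1
  1 h→0 k→2
  composite₂ = [1; 2]
Equal? differ; not commutative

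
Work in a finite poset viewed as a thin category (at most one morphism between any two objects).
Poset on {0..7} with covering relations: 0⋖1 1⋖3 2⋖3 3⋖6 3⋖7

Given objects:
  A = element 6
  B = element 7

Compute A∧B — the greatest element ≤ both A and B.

Answer: A∧B = 3

Derivation:
Common predecessors of 6,7: {0,1,2,3}
  0 ⊑ 3
  1 ⊑ 3
  2 ⊑ 3
  3 ⊑ 3
glb = 3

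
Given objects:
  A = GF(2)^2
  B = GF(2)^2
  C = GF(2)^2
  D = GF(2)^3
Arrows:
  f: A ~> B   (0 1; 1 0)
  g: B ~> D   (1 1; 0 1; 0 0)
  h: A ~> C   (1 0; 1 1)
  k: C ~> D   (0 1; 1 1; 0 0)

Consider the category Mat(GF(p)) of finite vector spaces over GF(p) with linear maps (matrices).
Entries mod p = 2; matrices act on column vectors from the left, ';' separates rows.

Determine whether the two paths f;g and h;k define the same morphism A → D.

Answer: DOES NOT COMMUTE

Work:
1) trace f;g:
  e0=(1,0) f~>(0,1) g~>(1,1,0)
  e1=(0,1) f~>(1,0) g~>(1,0,0)
  ⟦path⟧₁ = (1 1; 1 0; 0 0)
2) trace h;k:
  e0=(1,0) h~>(1,1) k~>(1,0,0)
  e1=(0,1) h~>(0,1) k~>(1,1,0)
  ⟦path⟧₂ = (1 1; 0 1; 0 0)
Equal? distinct morphisms ✗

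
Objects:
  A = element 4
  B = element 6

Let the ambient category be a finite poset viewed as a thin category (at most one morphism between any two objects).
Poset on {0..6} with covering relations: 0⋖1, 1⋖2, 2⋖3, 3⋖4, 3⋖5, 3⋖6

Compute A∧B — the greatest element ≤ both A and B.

Answer: A∧B = 3

Trace:
Common predecessors of 4,6: {0,1,2,3}
  0 <= 3
  1 <= 3
  2 <= 3
  3 <= 3
glb = 3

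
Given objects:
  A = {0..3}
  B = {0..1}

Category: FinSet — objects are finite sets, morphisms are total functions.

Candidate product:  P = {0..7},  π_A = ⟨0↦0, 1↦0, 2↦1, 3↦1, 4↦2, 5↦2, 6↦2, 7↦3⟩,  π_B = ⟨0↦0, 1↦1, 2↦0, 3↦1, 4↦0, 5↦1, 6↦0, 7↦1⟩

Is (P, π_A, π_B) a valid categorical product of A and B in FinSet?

Answer: NOT A VALID PRODUCT — duplicate pair at indices 4,6

Work:
|A|·|B| = 4·2 = 8;  |P| = 8
Check the pairing map k ↦ (π_A(k), π_B(k)):
  0 ↦ (0,0)
  1 ↦ (0,1)
  2 ↦ (1,0)
  3 ↦ (1,1)
  4 ↦ (2,0)
  5 ↦ (2,1)
  6 ↦ (2,0)  ✗ repeats pair of k=4
  7 ↦ (3,1)
distinct pairs in image: 7 / 8 needed
  → (2,0) hit at k=4 and k=6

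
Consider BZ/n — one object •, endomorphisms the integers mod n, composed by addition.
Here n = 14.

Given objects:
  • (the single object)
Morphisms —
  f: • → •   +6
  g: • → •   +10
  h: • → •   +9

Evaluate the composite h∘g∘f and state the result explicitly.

Answer: +11

Trace:
  0 +6≡6 +10≡2 +9≡11  (mod 14)
⟦path⟧: +11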